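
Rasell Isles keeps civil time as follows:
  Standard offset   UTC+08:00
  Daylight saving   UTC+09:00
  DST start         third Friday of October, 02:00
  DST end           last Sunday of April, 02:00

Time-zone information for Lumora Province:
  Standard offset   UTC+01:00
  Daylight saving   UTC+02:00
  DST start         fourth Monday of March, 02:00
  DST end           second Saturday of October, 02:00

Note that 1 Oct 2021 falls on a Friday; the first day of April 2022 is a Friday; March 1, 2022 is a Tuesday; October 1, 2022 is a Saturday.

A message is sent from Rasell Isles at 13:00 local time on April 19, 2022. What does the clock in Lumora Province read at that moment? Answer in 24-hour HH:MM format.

1 October 2021 is a Friday, so the first Friday is October 1 and the third is October 15.
1 April 2022 is a Friday, so Sundays fall on 3, 10, 17, 24; the last is April 24.
April 19, 2022 lies within the daylight-saving period (15 October 2021 – 24 April 2022), so Rasell Isles is on daylight time, UTC+09:00.
13:00 Rasell Isles − 9h = 04:00 UTC.
1 March 2022 is a Tuesday, so the first Monday is March 7 and the fourth is March 28.
1 October 2022 is a Saturday, so the first Saturday is October 1 and the second is October 8.
At the standard offset (UTC+01:00), 04:00 UTC + 1h = 05:00 Lumora Province standard time.
The standard-time date in Lumora Province, April 19, 2022, falls between 28 March and 8 October, so daylight saving is in effect and Lumora Province is at UTC+02:00.
04:00 UTC + 2h = 06:00 Lumora Province.

06:00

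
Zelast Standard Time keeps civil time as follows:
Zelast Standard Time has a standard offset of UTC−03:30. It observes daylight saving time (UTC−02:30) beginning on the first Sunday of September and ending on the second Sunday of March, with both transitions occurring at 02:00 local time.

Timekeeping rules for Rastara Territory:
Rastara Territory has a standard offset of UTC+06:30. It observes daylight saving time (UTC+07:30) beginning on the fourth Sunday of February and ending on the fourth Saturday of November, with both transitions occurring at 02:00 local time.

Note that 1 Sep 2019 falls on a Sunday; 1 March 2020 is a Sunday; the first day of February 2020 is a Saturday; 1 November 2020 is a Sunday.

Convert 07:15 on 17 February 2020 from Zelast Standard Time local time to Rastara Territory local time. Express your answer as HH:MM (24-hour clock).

16:15

1 September 2019 is a Sunday, so the first Sunday is September 1.
1 March 2020 is a Sunday, so the first Sunday is March 1 and the second is March 8.
Daylight saving runs 1 September 2019 – 8 March 2020; 17 February 2020 is inside that window, so Zelast Standard Time is at UTC−02:30.
07:15 Zelast Standard Time + 2h30m = 09:45 UTC.
1 February 2020 is a Saturday, so the first Sunday is February 2 and the fourth is February 23.
1 November 2020 is a Sunday, so the first Saturday is November 7 and the fourth is November 28.
At the standard offset (UTC+06:30), 09:45 UTC + 6h30m = 16:15 Rastara Territory standard time.
Daylight saving runs 23 February – 28 November; the standard-time date in Rastara Territory, 17 February 2020, is outside that window, so Rastara Territory is on standard time at UTC+06:30.
09:45 UTC + 6h30m = 16:15 Rastara Territory.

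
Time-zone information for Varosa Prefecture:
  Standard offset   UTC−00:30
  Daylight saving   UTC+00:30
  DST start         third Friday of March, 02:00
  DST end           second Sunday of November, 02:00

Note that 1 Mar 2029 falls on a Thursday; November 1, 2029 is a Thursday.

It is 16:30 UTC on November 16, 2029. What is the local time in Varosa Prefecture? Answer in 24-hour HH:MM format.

1 March 2029 is a Thursday, so the first Friday is March 2 and the third is March 16.
1 November 2029 is a Thursday, so the first Sunday is November 4 and the second is November 11.
At the standard offset (UTC−00:30), 16:30 UTC − 0h30m = 16:00 Varosa Prefecture standard time.
Daylight saving runs 16 March – 11 November; the standard-time date in Varosa Prefecture, November 16, 2029, is outside that window, so Varosa Prefecture is on standard time at UTC−00:30.
16:30 UTC − 0h30m = 16:00 local.

16:00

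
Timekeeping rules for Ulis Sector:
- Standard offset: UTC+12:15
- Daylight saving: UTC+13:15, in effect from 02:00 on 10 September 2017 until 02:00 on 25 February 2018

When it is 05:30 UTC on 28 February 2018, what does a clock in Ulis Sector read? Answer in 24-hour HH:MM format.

At the standard offset (UTC+12:15), 05:30 UTC + 12h15m = 17:45 Ulis Sector standard time.
Daylight saving runs 10 September 2017 – 25 February 2018; the standard-time date in Ulis Sector, 28 February 2018, is outside that window, so Ulis Sector is on standard time at UTC+12:15.
05:30 UTC + 12h15m = 17:45 local.

17:45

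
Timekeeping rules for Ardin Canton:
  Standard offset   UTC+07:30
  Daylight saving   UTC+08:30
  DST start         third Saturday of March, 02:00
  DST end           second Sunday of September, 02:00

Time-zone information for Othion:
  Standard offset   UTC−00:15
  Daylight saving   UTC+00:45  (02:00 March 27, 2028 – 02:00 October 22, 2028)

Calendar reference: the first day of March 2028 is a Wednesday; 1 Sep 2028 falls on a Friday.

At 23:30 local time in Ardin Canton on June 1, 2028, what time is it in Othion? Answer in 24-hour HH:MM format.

1 March 2028 is a Wednesday, so the first Saturday is March 4 and the third is March 18.
1 September 2028 is a Friday, so the first Sunday is September 3 and the second is September 10.
Daylight saving runs 18 March – 10 September; June 1, 2028 is inside that window, so Ardin Canton is at UTC+08:30.
23:30 Ardin Canton − 8h30m = 15:00 UTC.
At the standard offset (UTC−00:15), 15:00 UTC − 0h15m = 14:45 Othion standard time.
The standard-time date in Othion, June 1, 2028, falls between 27 March and 22 October, so daylight saving is in effect and Othion is at UTC+00:45.
15:00 UTC + 0h45m = 15:45 Othion.

15:45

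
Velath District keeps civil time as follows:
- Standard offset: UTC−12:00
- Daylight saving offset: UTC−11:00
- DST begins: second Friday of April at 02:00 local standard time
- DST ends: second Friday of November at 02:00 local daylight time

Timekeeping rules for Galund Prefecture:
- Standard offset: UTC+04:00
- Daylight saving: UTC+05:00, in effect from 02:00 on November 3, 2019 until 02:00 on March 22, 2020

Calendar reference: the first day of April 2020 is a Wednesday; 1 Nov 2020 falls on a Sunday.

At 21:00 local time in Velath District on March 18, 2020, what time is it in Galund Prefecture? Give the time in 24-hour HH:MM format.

14:00

1 April 2020 is a Wednesday, so the first Friday is April 3 and the second is April 10.
1 November 2020 is a Sunday, so the first Friday is November 6 and the second is November 13.
March 18, 2020 is outside the daylight-saving period (10 April – 13 November), so Velath District is on standard time, UTC−12:00.
21:00 Velath District + 12h = 09:00 UTC (rolling into the next day, 19 March 2020).
At the standard offset (UTC+04:00), 09:00 UTC + 4h = 13:00 Galund Prefecture standard time.
The standard-time date in Galund Prefecture, March 19, 2020, lies within the daylight-saving period (3 November 2019 – 22 March 2020), so Galund Prefecture is on daylight time, UTC+05:00.
09:00 UTC + 5h = 14:00 Galund Prefecture.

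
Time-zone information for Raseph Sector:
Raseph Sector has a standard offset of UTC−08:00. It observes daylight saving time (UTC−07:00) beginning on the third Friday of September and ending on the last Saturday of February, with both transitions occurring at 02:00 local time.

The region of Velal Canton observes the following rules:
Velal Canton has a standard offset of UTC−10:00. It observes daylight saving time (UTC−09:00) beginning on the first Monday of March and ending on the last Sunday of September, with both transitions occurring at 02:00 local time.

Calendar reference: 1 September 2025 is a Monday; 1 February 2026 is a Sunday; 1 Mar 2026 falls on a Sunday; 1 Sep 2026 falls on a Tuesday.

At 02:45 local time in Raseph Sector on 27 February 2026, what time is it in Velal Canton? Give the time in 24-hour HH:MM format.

1 September 2025 is a Monday, so the first Friday is September 5 and the third is September 19.
1 February 2026 is a Sunday, so Saturdays fall on 7, 14, 21, 28; the last is February 28.
Daylight saving runs 19 September 2025 – 28 February 2026; 27 February 2026 is inside that window, so Raseph Sector is at UTC−07:00.
02:45 Raseph Sector + 7h = 09:45 UTC.
1 March 2026 is a Sunday, so the first Monday is March 2.
1 September 2026 is a Tuesday, so Sundays fall on 6, 13, 20, 27; the last is September 27.
At the standard offset (UTC−10:00), 09:45 UTC − 10h = 23:45 Velal Canton standard time (rolling into the previous day, 26 February 2026).
The standard-time date in Velal Canton, 26 February 2026, is outside the daylight-saving period (2 March – 27 September), so Velal Canton is on standard time, UTC−10:00.
09:45 UTC − 10h = 23:45 Velal Canton (rolling into the previous day, 26 February 2026).

23:45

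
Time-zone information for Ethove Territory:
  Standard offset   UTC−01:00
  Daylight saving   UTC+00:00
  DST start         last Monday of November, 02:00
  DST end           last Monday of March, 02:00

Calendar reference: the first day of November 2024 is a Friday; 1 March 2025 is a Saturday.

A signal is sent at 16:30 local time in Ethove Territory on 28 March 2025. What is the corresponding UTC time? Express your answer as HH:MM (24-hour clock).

16:30

1 November 2024 is a Friday, so Mondays fall on 4, 11, 18, 25; the last is November 25.
1 March 2025 is a Saturday, so Mondays fall on 3, 10, 17, 24, 31; the last is March 31.
28 March 2025 lies within the daylight-saving period (25 November 2024 – 31 March 2025), so Ethove Territory is on daylight time, UTC+00:00.
16:30 local − 0h = 16:30 UTC.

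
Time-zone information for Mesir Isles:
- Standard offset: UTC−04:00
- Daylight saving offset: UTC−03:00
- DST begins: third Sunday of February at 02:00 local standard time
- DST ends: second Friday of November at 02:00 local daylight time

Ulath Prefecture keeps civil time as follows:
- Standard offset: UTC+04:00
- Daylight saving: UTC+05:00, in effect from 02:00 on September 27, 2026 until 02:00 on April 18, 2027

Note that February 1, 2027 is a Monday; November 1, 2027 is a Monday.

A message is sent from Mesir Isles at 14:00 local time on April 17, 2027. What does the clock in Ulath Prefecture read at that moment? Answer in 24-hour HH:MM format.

1 February 2027 is a Monday, so the first Sunday is February 7 and the third is February 21.
1 November 2027 is a Monday, so the first Friday is November 5 and the second is November 12.
Daylight saving runs 21 February – 12 November; April 17, 2027 is inside that window, so Mesir Isles is at UTC−03:00.
14:00 Mesir Isles + 3h = 17:00 UTC.
At the standard offset (UTC+04:00), 17:00 UTC + 4h = 21:00 Ulath Prefecture standard time.
The standard-time date in Ulath Prefecture, April 17, 2027, falls between 27 September 2026 and 18 April 2027, so daylight saving is in effect and Ulath Prefecture is at UTC+05:00.
17:00 UTC + 5h = 22:00 Ulath Prefecture.

22:00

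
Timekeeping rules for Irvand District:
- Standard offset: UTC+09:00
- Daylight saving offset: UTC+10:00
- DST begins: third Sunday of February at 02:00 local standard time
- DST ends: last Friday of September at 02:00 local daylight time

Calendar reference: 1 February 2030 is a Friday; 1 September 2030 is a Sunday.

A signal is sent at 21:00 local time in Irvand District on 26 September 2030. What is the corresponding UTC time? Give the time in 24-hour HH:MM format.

11:00

1 February 2030 is a Friday, so the first Sunday is February 3 and the third is February 17.
1 September 2030 is a Sunday, so Fridays fall on 6, 13, 20, 27; the last is September 27.
26 September 2030 lies within the daylight-saving period (17 February – 27 September), so Irvand District is on daylight time, UTC+10:00.
21:00 local − 10h = 11:00 UTC.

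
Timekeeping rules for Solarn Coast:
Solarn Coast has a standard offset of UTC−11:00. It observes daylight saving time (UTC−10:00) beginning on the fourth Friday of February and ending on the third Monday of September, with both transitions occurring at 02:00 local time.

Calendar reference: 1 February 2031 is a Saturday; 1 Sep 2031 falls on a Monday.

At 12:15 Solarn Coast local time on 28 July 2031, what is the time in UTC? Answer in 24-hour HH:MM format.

1 February 2031 is a Saturday, so the first Friday is February 7 and the fourth is February 28.
1 September 2031 is a Monday, so the first Monday is September 1 and the third is September 15.
Daylight saving runs 28 February – 15 September; 28 July 2031 is inside that window, so Solarn Coast is at UTC−10:00.
12:15 local + 10h = 22:15 UTC.

22:15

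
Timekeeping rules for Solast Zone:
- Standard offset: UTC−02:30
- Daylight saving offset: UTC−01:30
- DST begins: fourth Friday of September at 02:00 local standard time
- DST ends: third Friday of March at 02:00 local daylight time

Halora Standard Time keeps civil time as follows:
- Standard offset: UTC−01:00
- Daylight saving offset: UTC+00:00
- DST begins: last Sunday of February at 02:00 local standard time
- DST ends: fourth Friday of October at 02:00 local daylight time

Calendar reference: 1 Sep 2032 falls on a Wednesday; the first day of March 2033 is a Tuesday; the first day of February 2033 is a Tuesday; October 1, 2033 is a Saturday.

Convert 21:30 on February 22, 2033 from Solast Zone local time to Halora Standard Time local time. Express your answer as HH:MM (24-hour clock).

1 September 2032 is a Wednesday, so the first Friday is September 3 and the fourth is September 24.
1 March 2033 is a Tuesday, so the first Friday is March 4 and the third is March 18.
February 22, 2033 lies within the daylight-saving period (24 September 2032 – 18 March 2033), so Solast Zone is on daylight time, UTC−01:30.
21:30 Solast Zone + 1h30m = 23:00 UTC.
1 February 2033 is a Tuesday, so Sundays fall on 6, 13, 20, 27; the last is February 27.
1 October 2033 is a Saturday, so the first Friday is October 7 and the fourth is October 28.
At the standard offset (UTC−01:00), 23:00 UTC − 1h = 22:00 Halora Standard Time standard time.
The standard-time date in Halora Standard Time, February 22, 2033, is outside the daylight-saving period (27 February – 28 October), so Halora Standard Time is on standard time, UTC−01:00.
23:00 UTC − 1h = 22:00 Halora Standard Time.

22:00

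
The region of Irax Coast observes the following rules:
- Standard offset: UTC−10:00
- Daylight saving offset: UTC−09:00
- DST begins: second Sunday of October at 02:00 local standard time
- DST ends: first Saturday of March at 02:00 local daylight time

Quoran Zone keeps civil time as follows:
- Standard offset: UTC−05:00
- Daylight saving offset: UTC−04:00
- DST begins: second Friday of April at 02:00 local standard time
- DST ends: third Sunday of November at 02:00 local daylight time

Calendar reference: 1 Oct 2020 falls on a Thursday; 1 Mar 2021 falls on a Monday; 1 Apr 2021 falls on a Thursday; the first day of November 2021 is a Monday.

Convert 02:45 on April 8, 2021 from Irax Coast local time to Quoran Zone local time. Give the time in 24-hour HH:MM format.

1 October 2020 is a Thursday, so the first Sunday is October 4 and the second is October 11.
1 March 2021 is a Monday, so the first Saturday is March 6.
Daylight saving runs 11 October 2020 – 6 March 2021; April 8, 2021 is outside that window, so Irax Coast is on standard time at UTC−10:00.
02:45 Irax Coast + 10h = 12:45 UTC.
1 April 2021 is a Thursday, so the first Friday is April 2 and the second is April 9.
1 November 2021 is a Monday, so the first Sunday is November 7 and the third is November 21.
At the standard offset (UTC−05:00), 12:45 UTC − 5h = 07:45 Quoran Zone standard time.
The standard-time date in Quoran Zone, April 8, 2021, does not fall between 9 April and 21 November, so daylight saving is not in effect and Quoran Zone is at UTC−05:00.
12:45 UTC − 5h = 07:45 Quoran Zone.

07:45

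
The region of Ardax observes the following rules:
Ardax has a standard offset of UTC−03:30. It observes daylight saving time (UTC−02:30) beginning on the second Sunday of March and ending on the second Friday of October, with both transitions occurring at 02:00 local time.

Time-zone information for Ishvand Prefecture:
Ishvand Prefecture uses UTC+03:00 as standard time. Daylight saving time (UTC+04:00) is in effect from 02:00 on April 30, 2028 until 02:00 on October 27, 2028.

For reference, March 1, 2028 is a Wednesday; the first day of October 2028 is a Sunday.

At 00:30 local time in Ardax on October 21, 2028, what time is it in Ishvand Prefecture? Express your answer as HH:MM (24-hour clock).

08:00

1 March 2028 is a Wednesday, so the first Sunday is March 5 and the second is March 12.
1 October 2028 is a Sunday, so the first Friday is October 6 and the second is October 13.
October 21, 2028 is outside the daylight-saving period (12 March – 13 October), so Ardax is on standard time, UTC−03:30.
00:30 Ardax + 3h30m = 04:00 UTC.
At the standard offset (UTC+03:00), 04:00 UTC + 3h = 07:00 Ishvand Prefecture standard time.
Daylight saving runs 30 April – 27 October; the standard-time date in Ishvand Prefecture, October 21, 2028, is inside that window, so Ishvand Prefecture is at UTC+04:00.
04:00 UTC + 4h = 08:00 Ishvand Prefecture.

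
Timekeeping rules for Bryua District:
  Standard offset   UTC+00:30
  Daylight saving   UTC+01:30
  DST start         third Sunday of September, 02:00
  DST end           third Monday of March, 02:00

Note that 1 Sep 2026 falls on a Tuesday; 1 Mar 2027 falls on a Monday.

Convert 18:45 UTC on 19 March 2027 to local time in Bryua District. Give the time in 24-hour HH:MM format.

1 September 2026 is a Tuesday, so the first Sunday is September 6 and the third is September 20.
1 March 2027 is a Monday, so the first Monday is March 1 and the third is March 15.
At the standard offset (UTC+00:30), 18:45 UTC + 0h30m = 19:15 Bryua District standard time.
The standard-time date in Bryua District, 19 March 2027, is outside the daylight-saving period (20 September 2026 – 15 March 2027), so Bryua District is on standard time, UTC+00:30.
18:45 UTC + 0h30m = 19:15 local.

19:15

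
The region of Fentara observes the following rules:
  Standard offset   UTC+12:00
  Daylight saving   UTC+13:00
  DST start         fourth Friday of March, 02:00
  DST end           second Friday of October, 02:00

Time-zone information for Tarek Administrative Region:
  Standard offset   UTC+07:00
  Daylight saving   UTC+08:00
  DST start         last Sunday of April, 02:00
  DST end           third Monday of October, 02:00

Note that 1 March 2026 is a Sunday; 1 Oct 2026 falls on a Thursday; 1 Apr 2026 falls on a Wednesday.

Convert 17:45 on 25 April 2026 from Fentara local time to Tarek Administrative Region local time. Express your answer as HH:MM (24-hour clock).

11:45

1 March 2026 is a Sunday, so the first Friday is March 6 and the fourth is March 27.
1 October 2026 is a Thursday, so the first Friday is October 2 and the second is October 9.
25 April 2026 lies within the daylight-saving period (27 March – 9 October), so Fentara is on daylight time, UTC+13:00.
17:45 Fentara − 13h = 04:45 UTC.
1 April 2026 is a Wednesday, so Sundays fall on 5, 12, 19, 26; the last is April 26.
1 October 2026 is a Thursday, so the first Monday is October 5 and the third is October 19.
At the standard offset (UTC+07:00), 04:45 UTC + 7h = 11:45 Tarek Administrative Region standard time.
The standard-time date in Tarek Administrative Region, 25 April 2026, does not fall between 26 April and 19 October, so daylight saving is not in effect and Tarek Administrative Region is at UTC+07:00.
04:45 UTC + 7h = 11:45 Tarek Administrative Region.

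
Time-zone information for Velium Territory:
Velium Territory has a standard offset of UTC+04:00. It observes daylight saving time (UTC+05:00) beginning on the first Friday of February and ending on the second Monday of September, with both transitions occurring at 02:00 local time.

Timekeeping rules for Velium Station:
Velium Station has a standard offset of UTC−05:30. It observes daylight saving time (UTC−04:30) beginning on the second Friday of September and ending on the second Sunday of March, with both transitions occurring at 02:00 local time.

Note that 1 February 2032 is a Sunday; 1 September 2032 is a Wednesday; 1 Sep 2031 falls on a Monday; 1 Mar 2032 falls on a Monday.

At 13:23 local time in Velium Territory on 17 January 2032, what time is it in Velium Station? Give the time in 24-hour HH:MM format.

1 February 2032 is a Sunday, so the first Friday is February 6.
1 September 2032 is a Wednesday, so the first Monday is September 6 and the second is September 13.
17 January 2032 does not fall between 6 February and 13 September, so daylight saving is not in effect and Velium Territory is at UTC+04:00.
13:23 Velium Territory − 4h = 09:23 UTC.
1 September 2031 is a Monday, so the first Friday is September 5 and the second is September 12.
1 March 2032 is a Monday, so the first Sunday is March 7 and the second is March 14.
At the standard offset (UTC−05:30), 09:23 UTC − 5h30m = 03:53 Velium Station standard time.
The standard-time date in Velium Station, 17 January 2032, lies within the daylight-saving period (12 September 2031 – 14 March 2032), so Velium Station is on daylight time, UTC−04:30.
09:23 UTC − 4h30m = 04:53 Velium Station.

04:53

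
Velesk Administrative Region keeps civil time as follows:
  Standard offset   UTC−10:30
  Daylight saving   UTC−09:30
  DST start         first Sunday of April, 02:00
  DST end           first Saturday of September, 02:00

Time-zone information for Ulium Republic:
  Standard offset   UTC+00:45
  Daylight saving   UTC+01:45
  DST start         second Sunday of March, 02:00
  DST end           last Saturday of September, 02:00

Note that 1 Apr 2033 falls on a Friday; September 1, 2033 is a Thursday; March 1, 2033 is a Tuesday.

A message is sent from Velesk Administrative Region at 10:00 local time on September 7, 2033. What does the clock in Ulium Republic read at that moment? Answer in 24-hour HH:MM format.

1 April 2033 is a Friday, so the first Sunday is April 3.
1 September 2033 is a Thursday, so the first Saturday is September 3.
September 7, 2033 is outside the daylight-saving period (3 April – 3 September), so Velesk Administrative Region is on standard time, UTC−10:30.
10:00 Velesk Administrative Region + 10h30m = 20:30 UTC.
1 March 2033 is a Tuesday, so the first Sunday is March 6 and the second is March 13.
1 September 2033 is a Thursday, so Saturdays fall on 3, 10, 17, 24; the last is September 24.
At the standard offset (UTC+00:45), 20:30 UTC + 0h45m = 21:15 Ulium Republic standard time.
The standard-time date in Ulium Republic, September 7, 2033, lies within the daylight-saving period (13 March – 24 September), so Ulium Republic is on daylight time, UTC+01:45.
20:30 UTC + 1h45m = 22:15 Ulium Republic.

22:15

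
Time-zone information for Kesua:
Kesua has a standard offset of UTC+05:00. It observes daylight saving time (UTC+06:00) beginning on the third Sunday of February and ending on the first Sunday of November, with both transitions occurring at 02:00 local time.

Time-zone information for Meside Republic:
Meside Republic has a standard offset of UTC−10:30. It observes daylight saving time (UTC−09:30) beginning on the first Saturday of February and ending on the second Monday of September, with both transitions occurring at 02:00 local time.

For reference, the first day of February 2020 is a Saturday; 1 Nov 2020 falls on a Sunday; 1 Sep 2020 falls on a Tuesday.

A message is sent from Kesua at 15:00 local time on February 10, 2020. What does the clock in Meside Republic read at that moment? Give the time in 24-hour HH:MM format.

1 February 2020 is a Saturday, so the first Sunday is February 2 and the third is February 16.
1 November 2020 is a Sunday, so the first Sunday is November 1.
February 10, 2020 does not fall between 16 February and 1 November, so daylight saving is not in effect and Kesua is at UTC+05:00.
15:00 Kesua − 5h = 10:00 UTC.
1 February 2020 is a Saturday, so the first Saturday is February 1.
1 September 2020 is a Tuesday, so the first Monday is September 7 and the second is September 14.
At the standard offset (UTC−10:30), 10:00 UTC − 10h30m = 23:30 Meside Republic standard time (rolling into the previous day, 9 February 2020).
Daylight saving runs 1 February – 14 September; the standard-time date in Meside Republic, February 9, 2020, is inside that window, so Meside Republic is at UTC−09:30.
10:00 UTC − 9h30m = 00:30 Meside Republic.

00:30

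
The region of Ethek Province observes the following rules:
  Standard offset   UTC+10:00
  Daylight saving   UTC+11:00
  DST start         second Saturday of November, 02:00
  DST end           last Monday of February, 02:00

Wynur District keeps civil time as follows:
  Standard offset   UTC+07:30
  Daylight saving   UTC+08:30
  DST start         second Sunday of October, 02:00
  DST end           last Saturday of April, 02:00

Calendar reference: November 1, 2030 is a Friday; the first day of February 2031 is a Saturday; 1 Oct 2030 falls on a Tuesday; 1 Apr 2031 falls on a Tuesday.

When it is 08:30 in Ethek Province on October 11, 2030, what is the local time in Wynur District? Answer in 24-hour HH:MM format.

06:00

1 November 2030 is a Friday, so the first Saturday is November 2 and the second is November 9.
1 February 2031 is a Saturday, so Mondays fall on 3, 10, 17, 24; the last is February 24.
October 11, 2030 is outside the daylight-saving period (9 November 2030 – 24 February 2031), so Ethek Province is on standard time, UTC+10:00.
08:30 Ethek Province − 10h = 22:30 UTC (rolling into the previous day, 10 October 2030).
1 October 2030 is a Tuesday, so the first Sunday is October 6 and the second is October 13.
1 April 2031 is a Tuesday, so Saturdays fall on 5, 12, 19, 26; the last is April 26.
At the standard offset (UTC+07:30), 22:30 UTC + 7h30m = 06:00 Wynur District standard time (rolling into the next day, 11 October 2030).
The standard-time date in Wynur District, October 11, 2030, does not fall between 13 October 2030 and 26 April 2031, so daylight saving is not in effect and Wynur District is at UTC+07:30.
22:30 UTC + 7h30m = 06:00 Wynur District (rolling into the next day, 11 October 2030).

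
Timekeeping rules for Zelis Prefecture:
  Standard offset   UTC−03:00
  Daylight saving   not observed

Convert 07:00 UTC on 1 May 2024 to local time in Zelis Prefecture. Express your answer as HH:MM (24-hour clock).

Zelis Prefecture stays on UTC−03:00 all year.
07:00 UTC − 3h = 04:00 local.

04:00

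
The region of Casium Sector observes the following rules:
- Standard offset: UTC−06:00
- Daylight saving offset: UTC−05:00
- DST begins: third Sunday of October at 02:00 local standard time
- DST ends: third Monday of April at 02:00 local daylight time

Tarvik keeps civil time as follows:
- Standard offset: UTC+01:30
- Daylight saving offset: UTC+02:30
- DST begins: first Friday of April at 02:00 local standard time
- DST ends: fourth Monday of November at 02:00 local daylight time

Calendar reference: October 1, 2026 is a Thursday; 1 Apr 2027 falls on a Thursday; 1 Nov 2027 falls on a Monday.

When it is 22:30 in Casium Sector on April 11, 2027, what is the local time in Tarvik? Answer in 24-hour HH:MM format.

06:00

1 October 2026 is a Thursday, so the first Sunday is October 4 and the third is October 18.
1 April 2027 is a Thursday, so the first Monday is April 5 and the third is April 19.
Daylight saving runs 18 October 2026 – 19 April 2027; April 11, 2027 is inside that window, so Casium Sector is at UTC−05:00.
22:30 Casium Sector + 5h = 03:30 UTC (rolling into the next day, 12 April 2027).
1 April 2027 is a Thursday, so the first Friday is April 2.
1 November 2027 is a Monday, so the first Monday is November 1 and the fourth is November 22.
At the standard offset (UTC+01:30), 03:30 UTC + 1h30m = 05:00 Tarvik standard time.
The standard-time date in Tarvik, April 12, 2027, lies within the daylight-saving period (2 April – 22 November), so Tarvik is on daylight time, UTC+02:30.
03:30 UTC + 2h30m = 06:00 Tarvik.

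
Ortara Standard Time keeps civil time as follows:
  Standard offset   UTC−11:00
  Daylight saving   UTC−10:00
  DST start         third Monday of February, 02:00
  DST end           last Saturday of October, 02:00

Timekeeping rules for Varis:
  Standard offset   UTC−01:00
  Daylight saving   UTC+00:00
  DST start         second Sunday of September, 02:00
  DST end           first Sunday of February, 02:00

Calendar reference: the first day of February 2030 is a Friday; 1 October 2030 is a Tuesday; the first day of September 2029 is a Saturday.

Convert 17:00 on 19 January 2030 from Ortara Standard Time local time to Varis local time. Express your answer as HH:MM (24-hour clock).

1 February 2030 is a Friday, so the first Monday is February 4 and the third is February 18.
1 October 2030 is a Tuesday, so Saturdays fall on 5, 12, 19, 26; the last is October 26.
19 January 2030 does not fall between 18 February and 26 October, so daylight saving is not in effect and Ortara Standard Time is at UTC−11:00.
17:00 Ortara Standard Time + 11h = 04:00 UTC (rolling into the next day, 20 January 2030).
1 September 2029 is a Saturday, so the first Sunday is September 2 and the second is September 9.
1 February 2030 is a Friday, so the first Sunday is February 3.
At the standard offset (UTC−01:00), 04:00 UTC − 1h = 03:00 Varis standard time.
Daylight saving runs 9 September 2029 – 3 February 2030; the standard-time date in Varis, 20 January 2030, is inside that window, so Varis is at UTC+00:00.
04:00 UTC + 0h = 04:00 Varis.

04:00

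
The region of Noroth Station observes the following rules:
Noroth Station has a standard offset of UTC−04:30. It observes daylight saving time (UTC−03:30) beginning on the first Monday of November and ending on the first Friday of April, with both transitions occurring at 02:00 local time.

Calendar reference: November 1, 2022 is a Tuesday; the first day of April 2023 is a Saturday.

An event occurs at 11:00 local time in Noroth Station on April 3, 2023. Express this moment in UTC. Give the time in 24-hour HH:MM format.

14:30

1 November 2022 is a Tuesday, so the first Monday is November 7.
1 April 2023 is a Saturday, so the first Friday is April 7.
April 3, 2023 lies within the daylight-saving period (7 November 2022 – 7 April 2023), so Noroth Station is on daylight time, UTC−03:30.
11:00 local + 3h30m = 14:30 UTC.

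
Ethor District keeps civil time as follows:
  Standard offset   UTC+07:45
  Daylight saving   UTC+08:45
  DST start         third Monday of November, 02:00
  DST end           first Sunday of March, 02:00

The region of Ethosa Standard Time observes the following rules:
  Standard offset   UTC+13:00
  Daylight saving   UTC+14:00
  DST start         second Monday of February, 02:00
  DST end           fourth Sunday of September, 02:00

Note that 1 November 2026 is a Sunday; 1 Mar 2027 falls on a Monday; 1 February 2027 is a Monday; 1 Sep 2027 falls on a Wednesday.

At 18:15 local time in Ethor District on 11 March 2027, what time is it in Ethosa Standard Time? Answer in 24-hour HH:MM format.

00:30

1 November 2026 is a Sunday, so the first Monday is November 2 and the third is November 16.
1 March 2027 is a Monday, so the first Sunday is March 7.
11 March 2027 does not fall between 16 November 2026 and 7 March 2027, so daylight saving is not in effect and Ethor District is at UTC+07:45.
18:15 Ethor District − 7h45m = 10:30 UTC.
1 February 2027 is a Monday, so the first Monday is February 1 and the second is February 8.
1 September 2027 is a Wednesday, so the first Sunday is September 5 and the fourth is September 26.
At the standard offset (UTC+13:00), 10:30 UTC + 13h = 23:30 Ethosa Standard Time standard time.
Daylight saving runs 8 February – 26 September; the standard-time date in Ethosa Standard Time, 11 March 2027, is inside that window, so Ethosa Standard Time is at UTC+14:00.
10:30 UTC + 14h = 00:30 Ethosa Standard Time (rolling into the next day, 12 March 2027).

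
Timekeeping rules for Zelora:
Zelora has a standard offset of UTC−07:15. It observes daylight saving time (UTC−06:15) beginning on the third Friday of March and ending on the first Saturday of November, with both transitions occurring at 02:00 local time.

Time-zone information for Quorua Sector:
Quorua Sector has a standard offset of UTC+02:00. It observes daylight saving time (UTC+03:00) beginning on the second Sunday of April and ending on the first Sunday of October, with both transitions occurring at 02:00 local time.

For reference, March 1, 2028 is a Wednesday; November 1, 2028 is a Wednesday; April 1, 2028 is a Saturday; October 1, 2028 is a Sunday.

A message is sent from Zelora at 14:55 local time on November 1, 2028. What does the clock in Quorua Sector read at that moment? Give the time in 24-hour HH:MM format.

23:10

1 March 2028 is a Wednesday, so the first Friday is March 3 and the third is March 17.
1 November 2028 is a Wednesday, so the first Saturday is November 4.
November 1, 2028 lies within the daylight-saving period (17 March – 4 November), so Zelora is on daylight time, UTC−06:15.
14:55 Zelora + 6h15m = 21:10 UTC.
1 April 2028 is a Saturday, so the first Sunday is April 2 and the second is April 9.
1 October 2028 is a Sunday, so the first Sunday is October 1.
At the standard offset (UTC+02:00), 21:10 UTC + 2h = 23:10 Quorua Sector standard time.
Daylight saving runs 9 April – 1 October; the standard-time date in Quorua Sector, November 1, 2028, is outside that window, so Quorua Sector is on standard time at UTC+02:00.
21:10 UTC + 2h = 23:10 Quorua Sector.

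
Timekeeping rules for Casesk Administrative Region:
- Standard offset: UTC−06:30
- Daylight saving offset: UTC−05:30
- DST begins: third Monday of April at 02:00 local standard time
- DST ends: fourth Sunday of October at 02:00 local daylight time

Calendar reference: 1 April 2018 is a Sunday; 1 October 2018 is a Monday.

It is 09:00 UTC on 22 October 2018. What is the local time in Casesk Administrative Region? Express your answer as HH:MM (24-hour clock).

1 April 2018 is a Sunday, so the first Monday is April 2 and the third is April 16.
1 October 2018 is a Monday, so the first Sunday is October 7 and the fourth is October 28.
At the standard offset (UTC−06:30), 09:00 UTC − 6h30m = 02:30 Casesk Administrative Region standard time.
The standard-time date in Casesk Administrative Region, 22 October 2018, falls between 16 April and 28 October, so daylight saving is in effect and Casesk Administrative Region is at UTC−05:30.
09:00 UTC − 5h30m = 03:30 local.

03:30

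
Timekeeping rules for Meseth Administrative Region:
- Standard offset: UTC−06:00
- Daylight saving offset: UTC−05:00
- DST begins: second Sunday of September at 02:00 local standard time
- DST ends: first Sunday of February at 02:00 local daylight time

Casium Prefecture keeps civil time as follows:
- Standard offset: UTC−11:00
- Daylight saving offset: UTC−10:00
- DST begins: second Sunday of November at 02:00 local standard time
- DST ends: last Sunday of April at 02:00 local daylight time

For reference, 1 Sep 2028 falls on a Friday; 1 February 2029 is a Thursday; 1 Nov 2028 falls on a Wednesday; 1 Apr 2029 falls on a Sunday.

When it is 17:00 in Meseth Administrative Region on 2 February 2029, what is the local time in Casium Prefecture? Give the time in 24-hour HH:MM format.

1 September 2028 is a Friday, so the first Sunday is September 3 and the second is September 10.
1 February 2029 is a Thursday, so the first Sunday is February 4.
2 February 2029 lies within the daylight-saving period (10 September 2028 – 4 February 2029), so Meseth Administrative Region is on daylight time, UTC−05:00.
17:00 Meseth Administrative Region + 5h = 22:00 UTC.
1 November 2028 is a Wednesday, so the first Sunday is November 5 and the second is November 12.
1 April 2029 is a Sunday, so Sundays fall on 1, 8, 15, 22, 29; the last is April 29.
At the standard offset (UTC−11:00), 22:00 UTC − 11h = 11:00 Casium Prefecture standard time.
Daylight saving runs 12 November 2028 – 29 April 2029; the standard-time date in Casium Prefecture, 2 February 2029, is inside that window, so Casium Prefecture is at UTC−10:00.
22:00 UTC − 10h = 12:00 Casium Prefecture.

12:00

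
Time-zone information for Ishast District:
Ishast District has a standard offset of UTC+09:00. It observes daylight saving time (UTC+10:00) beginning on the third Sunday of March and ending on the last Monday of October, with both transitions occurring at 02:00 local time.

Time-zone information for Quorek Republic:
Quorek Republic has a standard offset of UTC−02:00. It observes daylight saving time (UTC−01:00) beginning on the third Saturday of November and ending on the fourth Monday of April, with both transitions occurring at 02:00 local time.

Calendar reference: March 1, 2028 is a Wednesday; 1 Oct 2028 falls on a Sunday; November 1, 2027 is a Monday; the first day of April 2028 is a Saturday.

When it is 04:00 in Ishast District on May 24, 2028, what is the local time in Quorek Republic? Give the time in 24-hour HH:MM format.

16:00

1 March 2028 is a Wednesday, so the first Sunday is March 5 and the third is March 19.
1 October 2028 is a Sunday, so Mondays fall on 2, 9, 16, 23, 30; the last is October 30.
May 24, 2028 falls between 19 March and 30 October, so daylight saving is in effect and Ishast District is at UTC+10:00.
04:00 Ishast District − 10h = 18:00 UTC (rolling into the previous day, 23 May 2028).
1 November 2027 is a Monday, so the first Saturday is November 6 and the third is November 20.
1 April 2028 is a Saturday, so the first Monday is April 3 and the fourth is April 24.
At the standard offset (UTC−02:00), 18:00 UTC − 2h = 16:00 Quorek Republic standard time.
Daylight saving runs 20 November 2027 – 24 April 2028; the standard-time date in Quorek Republic, May 23, 2028, is outside that window, so Quorek Republic is on standard time at UTC−02:00.
18:00 UTC − 2h = 16:00 Quorek Republic.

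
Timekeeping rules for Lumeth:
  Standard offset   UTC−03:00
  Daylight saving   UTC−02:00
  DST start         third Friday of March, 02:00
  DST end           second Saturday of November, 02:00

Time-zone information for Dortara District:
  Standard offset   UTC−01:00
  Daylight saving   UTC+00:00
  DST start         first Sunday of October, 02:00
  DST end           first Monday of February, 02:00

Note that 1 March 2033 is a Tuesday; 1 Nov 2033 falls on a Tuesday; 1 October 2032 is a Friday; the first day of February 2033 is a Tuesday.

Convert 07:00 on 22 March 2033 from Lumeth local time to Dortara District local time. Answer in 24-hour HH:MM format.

1 March 2033 is a Tuesday, so the first Friday is March 4 and the third is March 18.
1 November 2033 is a Tuesday, so the first Saturday is November 5 and the second is November 12.
Daylight saving runs 18 March – 12 November; 22 March 2033 is inside that window, so Lumeth is at UTC−02:00.
07:00 Lumeth + 2h = 09:00 UTC.
1 October 2032 is a Friday, so the first Sunday is October 3.
1 February 2033 is a Tuesday, so the first Monday is February 7.
At the standard offset (UTC−01:00), 09:00 UTC − 1h = 08:00 Dortara District standard time.
The standard-time date in Dortara District, 22 March 2033, does not fall between 3 October 2032 and 7 February 2033, so daylight saving is not in effect and Dortara District is at UTC−01:00.
09:00 UTC − 1h = 08:00 Dortara District.

08:00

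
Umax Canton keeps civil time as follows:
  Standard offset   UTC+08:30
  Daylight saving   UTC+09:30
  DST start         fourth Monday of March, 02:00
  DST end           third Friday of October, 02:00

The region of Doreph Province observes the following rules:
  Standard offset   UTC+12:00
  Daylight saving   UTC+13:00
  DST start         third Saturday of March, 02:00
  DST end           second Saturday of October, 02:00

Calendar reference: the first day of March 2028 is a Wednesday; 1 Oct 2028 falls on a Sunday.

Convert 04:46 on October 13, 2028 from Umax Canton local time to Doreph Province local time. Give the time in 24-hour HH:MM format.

1 March 2028 is a Wednesday, so the first Monday is March 6 and the fourth is March 27.
1 October 2028 is a Sunday, so the first Friday is October 6 and the third is October 20.
October 13, 2028 falls between 27 March and 20 October, so daylight saving is in effect and Umax Canton is at UTC+09:30.
04:46 Umax Canton − 9h30m = 19:16 UTC (rolling into the previous day, 12 October 2028).
1 March 2028 is a Wednesday, so the first Saturday is March 4 and the third is March 18.
1 October 2028 is a Sunday, so the first Saturday is October 7 and the second is October 14.
At the standard offset (UTC+12:00), 19:16 UTC + 12h = 07:16 Doreph Province standard time (rolling into the next day, 13 October 2028).
The standard-time date in Doreph Province, October 13, 2028, falls between 18 March and 14 October, so daylight saving is in effect and Doreph Province is at UTC+13:00.
19:16 UTC + 13h = 08:16 Doreph Province (rolling into the next day, 13 October 2028).

08:16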